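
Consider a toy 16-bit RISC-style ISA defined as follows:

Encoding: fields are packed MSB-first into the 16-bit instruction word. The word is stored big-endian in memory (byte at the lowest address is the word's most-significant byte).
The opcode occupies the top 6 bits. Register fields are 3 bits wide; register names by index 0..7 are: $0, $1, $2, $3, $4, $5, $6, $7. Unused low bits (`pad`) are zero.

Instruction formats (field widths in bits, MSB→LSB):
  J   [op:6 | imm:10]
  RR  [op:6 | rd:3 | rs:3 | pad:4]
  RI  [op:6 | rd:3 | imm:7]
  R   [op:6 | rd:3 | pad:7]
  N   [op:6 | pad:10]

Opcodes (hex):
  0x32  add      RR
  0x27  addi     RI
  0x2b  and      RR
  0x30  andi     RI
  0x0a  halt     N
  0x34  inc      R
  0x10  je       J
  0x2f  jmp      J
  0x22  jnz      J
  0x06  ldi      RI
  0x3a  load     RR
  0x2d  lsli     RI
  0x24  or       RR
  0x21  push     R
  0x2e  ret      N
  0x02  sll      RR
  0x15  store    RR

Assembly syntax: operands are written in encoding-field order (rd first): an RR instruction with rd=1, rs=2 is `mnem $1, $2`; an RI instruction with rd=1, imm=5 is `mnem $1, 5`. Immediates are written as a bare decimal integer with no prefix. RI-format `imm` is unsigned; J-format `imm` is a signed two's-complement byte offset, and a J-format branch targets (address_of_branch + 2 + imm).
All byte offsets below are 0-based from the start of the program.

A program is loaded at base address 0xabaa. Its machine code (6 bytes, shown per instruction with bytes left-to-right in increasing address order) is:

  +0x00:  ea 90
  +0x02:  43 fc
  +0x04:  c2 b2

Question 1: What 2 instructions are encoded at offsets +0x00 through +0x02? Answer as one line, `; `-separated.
[00] ea 90 → 0xea90
  opcode bits[15:10]=0x3a: load/RR
  rd: (w>>7)&0x7=0x5 → $5
  rs: (w>>4)&0x7=0x1 → $1
[02] 43 fc → 0x43fc
  opcode bits[15:10]=0x10: je/J
  imm: (w>>0)&0x3ff=0x3fc (s10→-4) → -4

load $5, $1; je -4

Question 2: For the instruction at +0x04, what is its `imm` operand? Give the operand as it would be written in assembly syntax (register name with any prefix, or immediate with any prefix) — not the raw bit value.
[04] c2 b2 → 0xc2b2
  top 6b → 0x30 → andi [RI]
  [9:7] rd=5 = $5
  [6:0] imm=50 = 50

50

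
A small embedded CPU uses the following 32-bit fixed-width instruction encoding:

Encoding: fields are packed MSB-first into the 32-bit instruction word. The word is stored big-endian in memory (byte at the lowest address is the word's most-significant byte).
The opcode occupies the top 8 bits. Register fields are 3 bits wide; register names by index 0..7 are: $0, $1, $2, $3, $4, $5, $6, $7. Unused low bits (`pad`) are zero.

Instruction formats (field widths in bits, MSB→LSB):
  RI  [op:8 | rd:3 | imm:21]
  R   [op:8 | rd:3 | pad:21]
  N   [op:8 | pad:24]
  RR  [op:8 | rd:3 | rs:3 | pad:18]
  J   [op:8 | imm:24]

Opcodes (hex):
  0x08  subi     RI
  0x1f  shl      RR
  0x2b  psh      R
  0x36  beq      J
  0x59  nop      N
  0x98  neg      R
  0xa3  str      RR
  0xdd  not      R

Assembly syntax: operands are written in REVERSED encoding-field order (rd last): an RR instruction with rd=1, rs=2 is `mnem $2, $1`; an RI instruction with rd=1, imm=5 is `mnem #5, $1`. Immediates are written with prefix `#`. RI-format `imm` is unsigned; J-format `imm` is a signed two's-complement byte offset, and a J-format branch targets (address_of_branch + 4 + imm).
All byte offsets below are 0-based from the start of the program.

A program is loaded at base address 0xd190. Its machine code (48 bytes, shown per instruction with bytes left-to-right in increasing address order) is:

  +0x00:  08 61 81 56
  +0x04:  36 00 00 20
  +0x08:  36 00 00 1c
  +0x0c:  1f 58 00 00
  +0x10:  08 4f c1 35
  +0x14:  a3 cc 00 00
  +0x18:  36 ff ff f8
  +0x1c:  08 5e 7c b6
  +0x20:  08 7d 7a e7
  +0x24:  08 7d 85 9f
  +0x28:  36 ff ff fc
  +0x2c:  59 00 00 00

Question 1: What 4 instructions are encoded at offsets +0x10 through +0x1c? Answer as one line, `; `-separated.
[10] 08 4f c1 35 → 0x084fc135
  opcode bits[31:24]=0x8: subi/RI
  rd: (w>>21)&0x7=0x2 → $2
  imm: (w>>0)&0x1fffff=0xfc135 → #1032501
[14] a3 cc 00 00 → 0xa3cc0000
  opcode bits[31:24]=0xa3: str/RR
  rd: (w>>21)&0x7=0x6 → $6
  rs: (w>>18)&0x7=0x3 → $3
[18] 36 ff ff f8 → 0x36fffff8
  opcode bits[31:24]=0x36: beq/J
  imm: (w>>0)&0xffffff=0xfffff8 (s24→-8) → #-8
[1c] 08 5e 7c b6 → 0x085e7cb6
  opcode bits[31:24]=0x8: subi/RI
  rd: (w>>21)&0x7=0x2 → $2
  imm: (w>>0)&0x1fffff=0x1e7cb6 → #1998006

subi #1032501, $2; str $3, $6; beq #-8; subi #1998006, $2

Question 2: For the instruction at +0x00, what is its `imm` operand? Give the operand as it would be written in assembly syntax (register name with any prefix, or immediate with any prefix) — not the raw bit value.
#98646

[00] 08 61 81 56 → 0x08618156
  top 8b → 0x8 → subi [RI]
  rd@[23:21]=0x3 ⇒ $3
  imm@[20:0]=0x18156 ⇒ #98646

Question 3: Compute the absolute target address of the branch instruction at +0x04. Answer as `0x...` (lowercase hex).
[04] 36 00 00 20 → 0x36000020
  opcode bits[31:24]=0x36: beq/J
  imm: (w>>0)&0xffffff=0x20 → #32
  target = base 0xd190 + off 0x04 + 4 + imm 32 = 0xd1b8

0xd1b8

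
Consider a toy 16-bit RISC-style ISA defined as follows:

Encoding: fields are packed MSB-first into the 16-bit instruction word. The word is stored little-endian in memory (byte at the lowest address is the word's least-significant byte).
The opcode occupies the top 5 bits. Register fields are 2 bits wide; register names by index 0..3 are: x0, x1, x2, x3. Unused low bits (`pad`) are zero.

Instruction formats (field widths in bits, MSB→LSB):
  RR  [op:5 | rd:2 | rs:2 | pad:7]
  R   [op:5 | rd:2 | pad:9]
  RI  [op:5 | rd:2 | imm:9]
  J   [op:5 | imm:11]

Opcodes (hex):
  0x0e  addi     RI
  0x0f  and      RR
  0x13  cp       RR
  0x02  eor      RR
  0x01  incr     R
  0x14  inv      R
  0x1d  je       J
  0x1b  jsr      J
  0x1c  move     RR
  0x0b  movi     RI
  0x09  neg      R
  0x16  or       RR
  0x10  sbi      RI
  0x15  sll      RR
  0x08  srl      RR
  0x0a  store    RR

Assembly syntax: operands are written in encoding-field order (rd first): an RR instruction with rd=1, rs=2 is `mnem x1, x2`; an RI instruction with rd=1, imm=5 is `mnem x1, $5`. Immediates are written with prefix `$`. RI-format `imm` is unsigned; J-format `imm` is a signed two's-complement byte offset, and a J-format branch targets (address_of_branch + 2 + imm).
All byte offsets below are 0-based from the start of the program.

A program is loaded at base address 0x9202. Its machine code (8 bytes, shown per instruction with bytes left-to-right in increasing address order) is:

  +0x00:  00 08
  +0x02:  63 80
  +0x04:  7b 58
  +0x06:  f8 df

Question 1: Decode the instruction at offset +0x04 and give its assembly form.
movi x0, $123

off 0x04: read 7b 58 as little → 0x587b
  opcode bits[15:11]=0xb: movi/RI
  rd@[10:9]=0x0 ⇒ x0
  imm@[8:0]=0x7b ⇒ $123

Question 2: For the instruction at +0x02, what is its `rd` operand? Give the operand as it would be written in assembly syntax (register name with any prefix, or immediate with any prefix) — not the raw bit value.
x0

@+02  little-endian(63 80) = 0x8063
  opcode bits[15:11]=0x10: sbi/RI
  rd@[10:9]=0x0 ⇒ x0
  imm@[8:0]=0x63 ⇒ $99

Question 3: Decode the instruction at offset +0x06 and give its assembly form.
+0x06: f8 df ⇒ word 0xdff8 (little)
  op=0xdff8>>11=0x1b ⇒ jsr (J)
  imm@[10:0]=0x7f8 (s11→-8) ⇒ $-8

jsr $-8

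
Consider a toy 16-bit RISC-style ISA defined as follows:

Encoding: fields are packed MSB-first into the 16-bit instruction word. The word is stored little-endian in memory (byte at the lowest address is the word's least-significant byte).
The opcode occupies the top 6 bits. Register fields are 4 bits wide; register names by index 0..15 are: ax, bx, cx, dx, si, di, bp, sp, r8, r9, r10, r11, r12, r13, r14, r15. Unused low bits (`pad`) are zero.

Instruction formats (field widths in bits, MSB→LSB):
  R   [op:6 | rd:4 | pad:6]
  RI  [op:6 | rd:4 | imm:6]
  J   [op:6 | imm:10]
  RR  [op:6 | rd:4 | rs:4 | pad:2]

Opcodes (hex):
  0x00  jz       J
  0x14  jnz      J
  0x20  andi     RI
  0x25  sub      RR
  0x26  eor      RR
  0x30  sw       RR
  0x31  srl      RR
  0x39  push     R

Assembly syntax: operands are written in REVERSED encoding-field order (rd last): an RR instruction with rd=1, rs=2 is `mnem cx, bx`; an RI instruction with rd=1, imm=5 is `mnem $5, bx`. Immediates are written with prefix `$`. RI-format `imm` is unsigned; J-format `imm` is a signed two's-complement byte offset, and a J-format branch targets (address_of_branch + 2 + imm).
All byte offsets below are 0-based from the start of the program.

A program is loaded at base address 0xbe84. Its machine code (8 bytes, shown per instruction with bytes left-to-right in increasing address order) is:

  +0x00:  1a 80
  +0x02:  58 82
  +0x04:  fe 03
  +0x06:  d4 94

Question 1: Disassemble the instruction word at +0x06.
sub di, dx

+0x06: d4 94 ⇒ word 0x94d4 (little)
  top 6b → 0x25 → sub [RR]
  [9:6] rd=3 = dx
  [5:2] rs=5 = di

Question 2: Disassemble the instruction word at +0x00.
andi $26, ax

off 0x00: read 1a 80 as little → 0x801a
  opcode bits[15:10]=0x20: andi/RI
  [9:6] rd=0 = ax
  [5:0] imm=26 = $26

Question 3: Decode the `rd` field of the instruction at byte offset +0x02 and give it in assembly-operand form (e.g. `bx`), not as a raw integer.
off 0x02: read 58 82 as little → 0x8258
  opcode bits[15:10]=0x20: andi/RI
  rd: (w>>6)&0xf=0x9 → r9
  imm: (w>>0)&0x3f=0x18 → $24

r9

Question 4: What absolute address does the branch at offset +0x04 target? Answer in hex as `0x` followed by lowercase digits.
0xbe88

[04] fe 03 → 0x03fe
  op=0x03fe>>10=0x0 ⇒ jz (J)
  imm@[9:0]=0x3fe (s10→-2) ⇒ $-2
  target = base 0xbe84 + off 0x04 + 2 + imm -2 = 0xbe88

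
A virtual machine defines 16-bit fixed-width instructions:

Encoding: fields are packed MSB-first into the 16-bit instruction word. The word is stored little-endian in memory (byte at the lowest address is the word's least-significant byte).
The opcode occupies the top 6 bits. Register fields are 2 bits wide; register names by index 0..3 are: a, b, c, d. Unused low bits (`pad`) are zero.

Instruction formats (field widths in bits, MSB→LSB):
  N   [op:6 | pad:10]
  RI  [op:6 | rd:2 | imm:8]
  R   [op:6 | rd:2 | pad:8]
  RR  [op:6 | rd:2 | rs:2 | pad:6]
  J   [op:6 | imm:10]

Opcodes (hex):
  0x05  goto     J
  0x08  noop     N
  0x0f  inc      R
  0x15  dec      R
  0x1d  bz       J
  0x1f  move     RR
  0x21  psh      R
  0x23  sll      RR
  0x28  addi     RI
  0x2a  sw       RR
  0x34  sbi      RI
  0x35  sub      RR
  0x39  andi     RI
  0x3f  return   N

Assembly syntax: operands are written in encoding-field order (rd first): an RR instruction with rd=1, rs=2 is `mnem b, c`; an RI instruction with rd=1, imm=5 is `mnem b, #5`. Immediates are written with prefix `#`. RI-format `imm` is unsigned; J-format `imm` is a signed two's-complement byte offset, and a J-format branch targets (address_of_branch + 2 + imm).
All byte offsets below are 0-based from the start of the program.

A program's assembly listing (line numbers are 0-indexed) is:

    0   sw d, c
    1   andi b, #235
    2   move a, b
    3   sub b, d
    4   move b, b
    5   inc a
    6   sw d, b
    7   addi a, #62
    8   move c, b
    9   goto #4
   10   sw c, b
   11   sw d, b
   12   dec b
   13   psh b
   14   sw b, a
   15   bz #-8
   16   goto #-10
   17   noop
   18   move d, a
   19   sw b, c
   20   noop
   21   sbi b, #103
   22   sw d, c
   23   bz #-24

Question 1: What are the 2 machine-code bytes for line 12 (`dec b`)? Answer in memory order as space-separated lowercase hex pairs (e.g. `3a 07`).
00 55

12. dec fields op=0x15:6|rd=1:2|pad=0:8 → word 5500h → 00 55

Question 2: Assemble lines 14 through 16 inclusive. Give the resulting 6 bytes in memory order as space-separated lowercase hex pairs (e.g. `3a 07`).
14. sw fields op=0x2a:6|rd=1:2|rs=0:2|pad=0:6 → word a900h → 00 a9
15. bz fields op=0x1d:6|imm=-8:10 → word 77f8h → f8 77
16. goto fields op=0x5:6|imm=-10:10 → word 17f6h → f6 17

00 a9 f8 77 f6 17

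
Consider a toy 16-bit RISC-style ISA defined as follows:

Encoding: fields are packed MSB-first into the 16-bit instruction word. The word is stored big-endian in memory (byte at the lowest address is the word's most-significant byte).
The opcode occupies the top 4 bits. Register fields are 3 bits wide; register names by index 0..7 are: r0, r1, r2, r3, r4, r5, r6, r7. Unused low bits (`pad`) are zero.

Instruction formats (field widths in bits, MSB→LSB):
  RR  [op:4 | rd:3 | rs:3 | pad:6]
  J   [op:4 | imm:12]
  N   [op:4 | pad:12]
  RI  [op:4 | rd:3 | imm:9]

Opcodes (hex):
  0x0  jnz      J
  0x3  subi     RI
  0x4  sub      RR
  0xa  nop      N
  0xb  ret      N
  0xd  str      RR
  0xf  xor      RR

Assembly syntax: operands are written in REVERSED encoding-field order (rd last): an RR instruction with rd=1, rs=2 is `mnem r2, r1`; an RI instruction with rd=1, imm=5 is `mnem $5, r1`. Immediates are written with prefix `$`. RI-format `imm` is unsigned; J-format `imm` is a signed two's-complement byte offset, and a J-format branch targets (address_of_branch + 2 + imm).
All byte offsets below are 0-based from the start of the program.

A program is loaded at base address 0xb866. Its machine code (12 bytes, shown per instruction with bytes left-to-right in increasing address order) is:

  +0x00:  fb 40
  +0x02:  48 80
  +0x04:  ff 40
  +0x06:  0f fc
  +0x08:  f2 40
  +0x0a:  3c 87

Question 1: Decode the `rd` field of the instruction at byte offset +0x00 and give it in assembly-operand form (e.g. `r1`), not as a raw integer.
@+00  big-endian(fb 40) = 0xfb40
  top 4b → 0xf → xor [RR]
  [11:9] rd=5 = r5
  [8:6] rs=5 = r5

r5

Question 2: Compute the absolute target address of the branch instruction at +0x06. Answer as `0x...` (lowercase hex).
off 0x06: read 0f fc as big → 0x0ffc
  opcode bits[15:12]=0x0: jnz/J
  imm: (w>>0)&0xfff=0xffc (s12→-4) → $-4
  target = base 0xb866 + off 0x06 + 2 + imm -4 = 0xb86a

0xb86a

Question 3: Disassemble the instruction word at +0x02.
off 0x02: read 48 80 as big → 0x4880
  op=0x4880>>12=0x4 ⇒ sub (RR)
  [11:9] rd=4 = r4
  [8:6] rs=2 = r2

sub r2, r4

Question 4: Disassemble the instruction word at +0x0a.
[0a] 3c 87 → 0x3c87
  top 4b → 0x3 → subi [RI]
  [11:9] rd=6 = r6
  [8:0] imm=135 = $135

subi $135, r6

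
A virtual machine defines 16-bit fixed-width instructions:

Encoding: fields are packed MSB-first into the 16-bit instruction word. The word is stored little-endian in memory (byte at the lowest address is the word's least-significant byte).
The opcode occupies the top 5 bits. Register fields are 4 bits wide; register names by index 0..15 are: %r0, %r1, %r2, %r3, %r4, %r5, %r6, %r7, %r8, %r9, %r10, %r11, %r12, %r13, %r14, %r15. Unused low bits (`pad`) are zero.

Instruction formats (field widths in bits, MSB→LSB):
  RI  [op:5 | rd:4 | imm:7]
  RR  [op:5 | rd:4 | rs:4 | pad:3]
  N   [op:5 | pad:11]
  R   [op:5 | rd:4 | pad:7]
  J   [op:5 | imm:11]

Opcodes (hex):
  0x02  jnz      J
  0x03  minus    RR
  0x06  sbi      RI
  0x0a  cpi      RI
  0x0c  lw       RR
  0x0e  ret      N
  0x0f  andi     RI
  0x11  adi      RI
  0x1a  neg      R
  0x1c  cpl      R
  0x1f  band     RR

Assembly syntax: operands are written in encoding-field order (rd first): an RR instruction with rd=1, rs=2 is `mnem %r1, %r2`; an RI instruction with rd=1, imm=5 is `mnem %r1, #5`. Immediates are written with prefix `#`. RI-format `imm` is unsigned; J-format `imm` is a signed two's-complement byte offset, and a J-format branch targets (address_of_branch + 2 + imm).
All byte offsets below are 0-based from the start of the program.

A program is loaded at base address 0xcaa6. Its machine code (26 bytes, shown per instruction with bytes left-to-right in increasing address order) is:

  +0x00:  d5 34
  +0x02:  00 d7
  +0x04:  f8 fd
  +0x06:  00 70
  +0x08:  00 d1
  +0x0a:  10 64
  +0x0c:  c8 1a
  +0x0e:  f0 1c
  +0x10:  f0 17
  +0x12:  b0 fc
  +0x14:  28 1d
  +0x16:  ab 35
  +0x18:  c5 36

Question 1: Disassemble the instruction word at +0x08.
neg %r2

+0x08: 00 d1 ⇒ word 0xd100 (little)
  top 5b → 0x1a → neg [R]
  rd@[10:7]=0x2 ⇒ %r2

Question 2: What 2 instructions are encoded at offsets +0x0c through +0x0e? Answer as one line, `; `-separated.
minus %r5, %r9; minus %r9, %r14

off 0x0c: read c8 1a as little → 0x1ac8
  top 5b → 0x3 → minus [RR]
  [10:7] rd=5 = %r5
  [6:3] rs=9 = %r9
off 0x0e: read f0 1c as little → 0x1cf0
  top 5b → 0x3 → minus [RR]
  [10:7] rd=9 = %r9
  [6:3] rs=14 = %r14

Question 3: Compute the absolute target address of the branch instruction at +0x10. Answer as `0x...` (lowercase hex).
[10] f0 17 → 0x17f0
  opcode bits[15:11]=0x2: jnz/J
  imm: (w>>0)&0x7ff=0x7f0 (s11→-16) → #-16
  target = base 0xcaa6 + off 0x10 + 2 + imm -16 = 0xcaa8

0xcaa8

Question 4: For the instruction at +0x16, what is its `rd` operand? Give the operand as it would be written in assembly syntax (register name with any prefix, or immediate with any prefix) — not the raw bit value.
+0x16: ab 35 ⇒ word 0x35ab (little)
  op=0x35ab>>11=0x6 ⇒ sbi (RI)
  rd@[10:7]=0xb ⇒ %r11
  imm@[6:0]=0x2b ⇒ #43

%r11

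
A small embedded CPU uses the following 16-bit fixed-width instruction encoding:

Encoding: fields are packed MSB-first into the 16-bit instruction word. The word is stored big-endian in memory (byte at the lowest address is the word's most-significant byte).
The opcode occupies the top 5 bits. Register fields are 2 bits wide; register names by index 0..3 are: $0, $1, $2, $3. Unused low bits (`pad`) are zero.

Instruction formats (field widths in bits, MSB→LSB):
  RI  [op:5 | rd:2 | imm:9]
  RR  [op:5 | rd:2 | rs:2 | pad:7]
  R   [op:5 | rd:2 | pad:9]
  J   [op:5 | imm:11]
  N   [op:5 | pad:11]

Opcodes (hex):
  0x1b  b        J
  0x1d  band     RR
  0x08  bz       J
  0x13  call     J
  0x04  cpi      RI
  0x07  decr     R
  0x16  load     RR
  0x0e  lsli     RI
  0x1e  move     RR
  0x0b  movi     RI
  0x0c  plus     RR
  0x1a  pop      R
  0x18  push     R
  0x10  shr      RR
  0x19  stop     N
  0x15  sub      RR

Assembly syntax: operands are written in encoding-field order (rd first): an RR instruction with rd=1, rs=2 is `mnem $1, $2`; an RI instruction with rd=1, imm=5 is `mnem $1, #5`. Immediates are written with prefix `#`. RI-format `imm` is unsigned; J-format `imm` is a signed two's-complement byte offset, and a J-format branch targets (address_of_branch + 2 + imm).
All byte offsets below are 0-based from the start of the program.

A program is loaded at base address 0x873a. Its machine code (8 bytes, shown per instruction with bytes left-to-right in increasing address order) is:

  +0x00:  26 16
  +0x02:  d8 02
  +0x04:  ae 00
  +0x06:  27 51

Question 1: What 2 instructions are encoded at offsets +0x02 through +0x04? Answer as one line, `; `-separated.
b #2; sub $3, $0

off 0x02: read d8 02 as big → 0xd802
  op=0xd802>>11=0x1b ⇒ b (J)
  [10:0] imm=2 = #2
off 0x04: read ae 00 as big → 0xae00
  op=0xae00>>11=0x15 ⇒ sub (RR)
  [10:9] rd=3 = $3
  [8:7] rs=0 = $0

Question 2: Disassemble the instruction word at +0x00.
cpi $3, #22

+0x00: 26 16 ⇒ word 0x2616 (big)
  top 5b → 0x4 → cpi [RI]
  [10:9] rd=3 = $3
  [8:0] imm=22 = #22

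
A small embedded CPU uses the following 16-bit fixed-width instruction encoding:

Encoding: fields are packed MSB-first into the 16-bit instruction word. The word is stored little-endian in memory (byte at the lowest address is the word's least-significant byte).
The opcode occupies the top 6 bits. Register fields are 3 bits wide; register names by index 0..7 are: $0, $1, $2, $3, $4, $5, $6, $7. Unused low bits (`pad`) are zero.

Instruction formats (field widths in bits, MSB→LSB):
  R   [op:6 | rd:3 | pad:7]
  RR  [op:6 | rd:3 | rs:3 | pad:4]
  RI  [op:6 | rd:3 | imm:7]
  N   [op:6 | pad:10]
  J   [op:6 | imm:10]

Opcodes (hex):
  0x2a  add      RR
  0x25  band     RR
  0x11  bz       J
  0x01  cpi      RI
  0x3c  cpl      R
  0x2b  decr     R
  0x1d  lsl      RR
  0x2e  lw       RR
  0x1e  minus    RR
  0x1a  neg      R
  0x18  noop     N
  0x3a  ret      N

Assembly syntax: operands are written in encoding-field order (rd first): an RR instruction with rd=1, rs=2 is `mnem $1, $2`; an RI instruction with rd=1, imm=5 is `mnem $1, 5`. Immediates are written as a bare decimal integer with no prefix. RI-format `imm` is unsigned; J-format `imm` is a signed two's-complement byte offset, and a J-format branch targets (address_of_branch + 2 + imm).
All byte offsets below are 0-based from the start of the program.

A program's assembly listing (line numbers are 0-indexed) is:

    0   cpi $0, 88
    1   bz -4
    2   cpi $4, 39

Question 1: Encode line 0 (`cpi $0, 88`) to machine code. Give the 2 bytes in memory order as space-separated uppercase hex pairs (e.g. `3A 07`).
58 04

line 0 (cpi): pack op=0x1:6|rd=0:3|imm=88:7 = 0x0458; little→ 58 04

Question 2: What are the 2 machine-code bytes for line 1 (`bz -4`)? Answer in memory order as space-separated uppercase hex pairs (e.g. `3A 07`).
1. bz fields op=0x11:6|imm=-4:10 → word 47fch → fc 47

FC 47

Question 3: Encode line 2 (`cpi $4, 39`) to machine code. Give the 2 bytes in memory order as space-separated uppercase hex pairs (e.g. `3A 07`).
line 2 (cpi): pack op=0x1:6|rd=4:3|imm=39:7 = 0x0627; little→ 27 06

27 06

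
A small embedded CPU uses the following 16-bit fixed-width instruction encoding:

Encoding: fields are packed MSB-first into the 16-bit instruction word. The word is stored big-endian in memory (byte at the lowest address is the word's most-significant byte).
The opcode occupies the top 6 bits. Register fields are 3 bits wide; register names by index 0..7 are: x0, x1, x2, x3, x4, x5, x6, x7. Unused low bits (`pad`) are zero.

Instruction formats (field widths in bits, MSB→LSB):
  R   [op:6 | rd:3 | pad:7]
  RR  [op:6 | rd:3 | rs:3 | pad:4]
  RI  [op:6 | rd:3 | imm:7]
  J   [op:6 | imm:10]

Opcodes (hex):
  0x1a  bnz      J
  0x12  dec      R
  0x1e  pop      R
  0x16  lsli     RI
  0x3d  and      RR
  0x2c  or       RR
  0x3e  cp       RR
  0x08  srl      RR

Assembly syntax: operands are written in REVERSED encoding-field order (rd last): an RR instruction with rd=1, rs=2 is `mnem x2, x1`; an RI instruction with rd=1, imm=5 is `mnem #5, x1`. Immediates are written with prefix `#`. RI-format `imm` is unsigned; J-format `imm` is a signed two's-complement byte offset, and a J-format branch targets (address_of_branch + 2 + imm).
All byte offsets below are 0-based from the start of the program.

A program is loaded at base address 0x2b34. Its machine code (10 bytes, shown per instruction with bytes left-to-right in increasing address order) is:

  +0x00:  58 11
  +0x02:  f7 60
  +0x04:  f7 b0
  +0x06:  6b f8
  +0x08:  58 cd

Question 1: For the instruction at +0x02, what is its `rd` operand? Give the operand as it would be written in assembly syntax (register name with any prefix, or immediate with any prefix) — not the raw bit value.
x6

@+02  big-endian(f7 60) = 0xf760
  top 6b → 0x3d → and [RR]
  rd@[9:7]=0x6 ⇒ x6
  rs@[6:4]=0x6 ⇒ x6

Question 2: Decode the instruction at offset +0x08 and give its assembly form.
lsli #77, x1

off 0x08: read 58 cd as big → 0x58cd
  opcode bits[15:10]=0x16: lsli/RI
  [9:7] rd=1 = x1
  [6:0] imm=77 = #77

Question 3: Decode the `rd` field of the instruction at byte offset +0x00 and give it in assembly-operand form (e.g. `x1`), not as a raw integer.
@+00  big-endian(58 11) = 0x5811
  op=0x5811>>10=0x16 ⇒ lsli (RI)
  [9:7] rd=0 = x0
  [6:0] imm=17 = #17

x0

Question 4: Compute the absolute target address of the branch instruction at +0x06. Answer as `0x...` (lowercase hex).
off 0x06: read 6b f8 as big → 0x6bf8
  op=0x6bf8>>10=0x1a ⇒ bnz (J)
  imm@[9:0]=0x3f8 (s10→-8) ⇒ #-8
  target = base 0x2b34 + off 0x06 + 2 + imm -8 = 0x2b34

0x2b34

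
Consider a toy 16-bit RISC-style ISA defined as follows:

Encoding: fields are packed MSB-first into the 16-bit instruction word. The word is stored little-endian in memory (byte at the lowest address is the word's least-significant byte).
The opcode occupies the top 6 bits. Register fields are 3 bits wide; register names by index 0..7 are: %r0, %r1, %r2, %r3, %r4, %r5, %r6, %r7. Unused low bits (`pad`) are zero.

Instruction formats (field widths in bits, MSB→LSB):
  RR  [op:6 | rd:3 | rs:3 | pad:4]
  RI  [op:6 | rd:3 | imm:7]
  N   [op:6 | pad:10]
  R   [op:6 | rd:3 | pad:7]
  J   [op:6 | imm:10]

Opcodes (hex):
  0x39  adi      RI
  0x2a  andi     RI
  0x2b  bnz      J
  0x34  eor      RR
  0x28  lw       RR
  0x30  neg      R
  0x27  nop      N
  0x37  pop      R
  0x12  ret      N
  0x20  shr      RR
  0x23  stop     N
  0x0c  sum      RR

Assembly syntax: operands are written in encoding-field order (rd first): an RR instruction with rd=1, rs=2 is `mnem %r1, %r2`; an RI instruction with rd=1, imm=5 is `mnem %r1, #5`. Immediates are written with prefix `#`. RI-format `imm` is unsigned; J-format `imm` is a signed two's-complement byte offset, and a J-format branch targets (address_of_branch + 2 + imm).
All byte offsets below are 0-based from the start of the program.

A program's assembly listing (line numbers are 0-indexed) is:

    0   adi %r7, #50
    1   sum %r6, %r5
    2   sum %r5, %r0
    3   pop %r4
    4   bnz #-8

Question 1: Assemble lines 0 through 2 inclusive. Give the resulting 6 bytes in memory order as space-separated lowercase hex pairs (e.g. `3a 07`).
b2 e7 50 33 80 32

0. adi fields op=0x39:6|rd=7:3|imm=50:7 → word e7b2h → b2 e7
1. sum fields op=0xc:6|rd=6:3|rs=5:3|pad=0:4 → word 3350h → 50 33
2. sum fields op=0xc:6|rd=5:3|rs=0:3|pad=0:4 → word 3280h → 80 32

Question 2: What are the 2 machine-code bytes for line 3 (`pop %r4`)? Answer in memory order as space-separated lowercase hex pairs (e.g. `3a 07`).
00 de

line 3 (pop): pack op=0x37:6|rd=4:3|pad=0:7 = 0xde00; little→ 00 de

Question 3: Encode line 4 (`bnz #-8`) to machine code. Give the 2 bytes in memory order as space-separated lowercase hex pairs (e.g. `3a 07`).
L4: bnz op=0x2b:6|imm=-8:10 ⇒ 0xaff8 ⇒ little f8 af

f8 af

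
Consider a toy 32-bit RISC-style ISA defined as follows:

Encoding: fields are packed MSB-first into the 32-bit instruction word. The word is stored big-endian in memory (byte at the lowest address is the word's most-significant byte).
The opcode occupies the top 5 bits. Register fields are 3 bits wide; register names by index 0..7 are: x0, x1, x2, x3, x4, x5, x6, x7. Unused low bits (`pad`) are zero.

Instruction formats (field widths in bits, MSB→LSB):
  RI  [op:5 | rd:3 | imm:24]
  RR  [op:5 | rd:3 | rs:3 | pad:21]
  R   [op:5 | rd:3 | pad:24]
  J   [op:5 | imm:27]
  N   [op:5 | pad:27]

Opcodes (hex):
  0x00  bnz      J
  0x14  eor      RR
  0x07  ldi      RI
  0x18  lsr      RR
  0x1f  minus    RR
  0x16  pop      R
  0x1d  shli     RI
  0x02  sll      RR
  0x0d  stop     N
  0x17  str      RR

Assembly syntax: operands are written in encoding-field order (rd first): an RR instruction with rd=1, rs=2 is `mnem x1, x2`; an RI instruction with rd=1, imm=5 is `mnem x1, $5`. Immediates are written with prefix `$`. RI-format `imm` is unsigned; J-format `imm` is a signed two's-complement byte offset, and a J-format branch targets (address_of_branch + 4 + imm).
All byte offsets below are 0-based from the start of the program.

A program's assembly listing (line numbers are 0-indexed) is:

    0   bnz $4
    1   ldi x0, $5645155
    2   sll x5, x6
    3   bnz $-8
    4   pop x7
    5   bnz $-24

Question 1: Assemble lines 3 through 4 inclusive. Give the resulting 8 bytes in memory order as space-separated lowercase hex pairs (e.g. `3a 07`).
07 ff ff f8 b7 00 00 00

line 3 (bnz): pack op=0x0:5|imm=-8:27 = 0x07fffff8; big→ 07 ff ff f8
line 4 (pop): pack op=0x16:5|rd=7:3|pad=0:24 = 0xb7000000; big→ b7 00 00 00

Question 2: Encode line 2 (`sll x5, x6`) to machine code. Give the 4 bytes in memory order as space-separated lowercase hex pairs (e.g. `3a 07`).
2. sll fields op=0x2:5|rd=5:3|rs=6:3|pad=0:21 → word 15c00000h → 15 c0 00 00

15 c0 00 00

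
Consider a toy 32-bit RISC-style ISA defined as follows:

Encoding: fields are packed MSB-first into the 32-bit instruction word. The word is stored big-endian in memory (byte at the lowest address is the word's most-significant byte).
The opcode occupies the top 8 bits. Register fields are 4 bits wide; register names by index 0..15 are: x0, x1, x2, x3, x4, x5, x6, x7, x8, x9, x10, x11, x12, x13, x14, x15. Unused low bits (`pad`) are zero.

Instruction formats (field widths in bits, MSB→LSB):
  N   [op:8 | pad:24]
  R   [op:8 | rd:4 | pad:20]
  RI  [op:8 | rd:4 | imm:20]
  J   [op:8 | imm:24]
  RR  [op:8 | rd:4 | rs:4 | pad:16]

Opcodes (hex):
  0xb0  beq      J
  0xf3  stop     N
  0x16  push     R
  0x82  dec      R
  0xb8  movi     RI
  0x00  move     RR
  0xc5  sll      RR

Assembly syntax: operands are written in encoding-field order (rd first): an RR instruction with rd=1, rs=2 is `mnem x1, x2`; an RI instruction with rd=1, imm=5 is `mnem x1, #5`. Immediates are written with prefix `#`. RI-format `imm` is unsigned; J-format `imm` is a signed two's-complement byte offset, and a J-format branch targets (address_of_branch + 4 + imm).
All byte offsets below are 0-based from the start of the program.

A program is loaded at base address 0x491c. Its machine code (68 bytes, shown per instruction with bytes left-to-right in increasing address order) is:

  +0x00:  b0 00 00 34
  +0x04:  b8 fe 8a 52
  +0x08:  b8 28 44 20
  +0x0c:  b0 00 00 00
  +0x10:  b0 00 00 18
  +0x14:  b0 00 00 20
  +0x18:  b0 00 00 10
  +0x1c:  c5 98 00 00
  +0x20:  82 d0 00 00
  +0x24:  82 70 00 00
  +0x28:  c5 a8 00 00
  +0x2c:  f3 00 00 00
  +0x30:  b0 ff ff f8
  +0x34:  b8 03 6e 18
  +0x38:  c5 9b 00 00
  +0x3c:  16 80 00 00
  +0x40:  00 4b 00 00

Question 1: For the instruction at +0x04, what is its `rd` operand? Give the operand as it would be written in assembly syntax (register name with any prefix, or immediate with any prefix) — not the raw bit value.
@+04  big-endian(b8 fe 8a 52) = 0xb8fe8a52
  op=0xb8fe8a52>>24=0xb8 ⇒ movi (RI)
  rd@[23:20]=0xf ⇒ x15
  imm@[19:0]=0xe8a52 ⇒ #952914

x15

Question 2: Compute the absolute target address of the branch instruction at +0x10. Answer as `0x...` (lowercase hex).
0x4948

[10] b0 00 00 18 → 0xb0000018
  top 8b → 0xb0 → beq [J]
  imm: (w>>0)&0xffffff=0x18 → #24
  target = base 0x491c + off 0x10 + 4 + imm 24 = 0x4948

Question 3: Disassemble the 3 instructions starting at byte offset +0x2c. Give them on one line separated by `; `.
stop; beq #-8; movi x0, #224792

off 0x2c: read f3 00 00 00 as big → 0xf3000000
  op=0xf3000000>>24=0xf3 ⇒ stop (N)
off 0x30: read b0 ff ff f8 as big → 0xb0fffff8
  op=0xb0fffff8>>24=0xb0 ⇒ beq (J)
  imm: (w>>0)&0xffffff=0xfffff8 (s24→-8) → #-8
off 0x34: read b8 03 6e 18 as big → 0xb8036e18
  op=0xb8036e18>>24=0xb8 ⇒ movi (RI)
  rd: (w>>20)&0xf=0x0 → x0
  imm: (w>>0)&0xfffff=0x36e18 → #224792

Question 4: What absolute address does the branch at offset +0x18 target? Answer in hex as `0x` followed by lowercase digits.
+0x18: b0 00 00 10 ⇒ word 0xb0000010 (big)
  top 8b → 0xb0 → beq [J]
  imm@[23:0]=0x10 ⇒ #16
  target = base 0x491c + off 0x18 + 4 + imm 16 = 0x4948

0x4948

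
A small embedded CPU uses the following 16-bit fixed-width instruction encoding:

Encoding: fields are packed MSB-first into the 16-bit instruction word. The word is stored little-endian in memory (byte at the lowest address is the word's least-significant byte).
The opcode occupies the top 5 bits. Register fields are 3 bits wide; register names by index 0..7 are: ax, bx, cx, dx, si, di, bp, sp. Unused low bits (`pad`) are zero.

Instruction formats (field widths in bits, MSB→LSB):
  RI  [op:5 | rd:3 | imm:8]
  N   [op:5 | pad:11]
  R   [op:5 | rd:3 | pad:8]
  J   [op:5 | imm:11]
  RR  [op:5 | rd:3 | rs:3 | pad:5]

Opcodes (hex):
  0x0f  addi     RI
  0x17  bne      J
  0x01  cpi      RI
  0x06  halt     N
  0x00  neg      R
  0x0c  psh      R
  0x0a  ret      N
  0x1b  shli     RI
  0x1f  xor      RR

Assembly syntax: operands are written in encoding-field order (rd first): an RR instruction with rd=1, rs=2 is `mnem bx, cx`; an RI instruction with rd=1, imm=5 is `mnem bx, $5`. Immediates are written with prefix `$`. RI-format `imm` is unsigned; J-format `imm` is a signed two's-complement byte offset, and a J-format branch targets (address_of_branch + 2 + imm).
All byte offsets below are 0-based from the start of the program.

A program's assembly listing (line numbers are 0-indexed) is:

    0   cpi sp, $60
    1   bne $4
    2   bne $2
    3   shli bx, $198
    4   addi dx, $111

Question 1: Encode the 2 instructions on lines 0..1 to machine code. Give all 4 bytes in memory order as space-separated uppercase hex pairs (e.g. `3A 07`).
line 0 (cpi): pack op=0x1:5|rd=7:3|imm=60:8 = 0x0f3c; little→ 3c 0f
line 1 (bne): pack op=0x17:5|imm=4:11 = 0xb804; little→ 04 b8

3C 0F 04 B8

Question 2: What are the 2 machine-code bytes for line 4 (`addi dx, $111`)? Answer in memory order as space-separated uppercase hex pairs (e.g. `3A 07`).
L4: addi op=0xf:5|rd=3:3|imm=111:8 ⇒ 0x7b6f ⇒ little 6f 7b

6F 7B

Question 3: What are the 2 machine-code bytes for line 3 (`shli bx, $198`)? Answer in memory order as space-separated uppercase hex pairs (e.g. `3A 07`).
C6 D9

line 3 (shli): pack op=0x1b:5|rd=1:3|imm=198:8 = 0xd9c6; little→ c6 d9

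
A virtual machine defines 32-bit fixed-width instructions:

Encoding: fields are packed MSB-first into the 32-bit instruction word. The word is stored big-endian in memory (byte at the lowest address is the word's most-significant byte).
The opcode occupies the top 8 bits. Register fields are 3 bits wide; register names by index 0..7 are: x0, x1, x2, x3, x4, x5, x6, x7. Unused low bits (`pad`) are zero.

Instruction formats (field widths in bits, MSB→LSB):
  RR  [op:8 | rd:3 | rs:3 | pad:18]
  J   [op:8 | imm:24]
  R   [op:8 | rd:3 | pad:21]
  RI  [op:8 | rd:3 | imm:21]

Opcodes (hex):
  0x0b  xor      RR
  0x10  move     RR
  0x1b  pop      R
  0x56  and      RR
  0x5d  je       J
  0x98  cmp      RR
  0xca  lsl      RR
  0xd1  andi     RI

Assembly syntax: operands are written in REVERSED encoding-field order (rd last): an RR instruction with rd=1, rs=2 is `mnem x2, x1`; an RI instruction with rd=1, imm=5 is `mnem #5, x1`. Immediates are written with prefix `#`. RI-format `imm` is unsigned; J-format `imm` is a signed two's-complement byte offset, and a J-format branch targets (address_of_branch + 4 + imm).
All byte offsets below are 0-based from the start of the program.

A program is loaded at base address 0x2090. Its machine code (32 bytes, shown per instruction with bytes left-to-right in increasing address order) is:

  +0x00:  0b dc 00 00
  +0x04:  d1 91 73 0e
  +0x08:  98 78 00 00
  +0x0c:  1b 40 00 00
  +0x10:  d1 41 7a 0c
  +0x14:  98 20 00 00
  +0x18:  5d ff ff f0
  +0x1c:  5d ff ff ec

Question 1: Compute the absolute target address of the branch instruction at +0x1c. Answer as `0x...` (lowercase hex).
[1c] 5d ff ff ec → 0x5dffffec
  top 8b → 0x5d → je [J]
  imm@[23:0]=0xffffec (s24→-20) ⇒ #-20
  target = base 0x2090 + off 0x1c + 4 + imm -20 = 0x209c

0x209c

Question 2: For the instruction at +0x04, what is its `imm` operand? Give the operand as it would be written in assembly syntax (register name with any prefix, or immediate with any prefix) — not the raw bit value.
[04] d1 91 73 0e → 0xd191730e
  top 8b → 0xd1 → andi [RI]
  rd: (w>>21)&0x7=0x4 → x4
  imm: (w>>0)&0x1fffff=0x11730e → #1143566

#1143566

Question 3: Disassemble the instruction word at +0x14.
cmp x0, x1

off 0x14: read 98 20 00 00 as big → 0x98200000
  top 8b → 0x98 → cmp [RR]
  [23:21] rd=1 = x1
  [20:18] rs=0 = x0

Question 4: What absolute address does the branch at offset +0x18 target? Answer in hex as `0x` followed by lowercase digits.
0x209c

+0x18: 5d ff ff f0 ⇒ word 0x5dfffff0 (big)
  top 8b → 0x5d → je [J]
  imm: (w>>0)&0xffffff=0xfffff0 (s24→-16) → #-16
  target = base 0x2090 + off 0x18 + 4 + imm -16 = 0x209c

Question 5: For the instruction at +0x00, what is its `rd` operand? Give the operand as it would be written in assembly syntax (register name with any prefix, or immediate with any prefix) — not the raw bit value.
x6

+0x00: 0b dc 00 00 ⇒ word 0x0bdc0000 (big)
  opcode bits[31:24]=0xb: xor/RR
  rd: (w>>21)&0x7=0x6 → x6
  rs: (w>>18)&0x7=0x7 → x7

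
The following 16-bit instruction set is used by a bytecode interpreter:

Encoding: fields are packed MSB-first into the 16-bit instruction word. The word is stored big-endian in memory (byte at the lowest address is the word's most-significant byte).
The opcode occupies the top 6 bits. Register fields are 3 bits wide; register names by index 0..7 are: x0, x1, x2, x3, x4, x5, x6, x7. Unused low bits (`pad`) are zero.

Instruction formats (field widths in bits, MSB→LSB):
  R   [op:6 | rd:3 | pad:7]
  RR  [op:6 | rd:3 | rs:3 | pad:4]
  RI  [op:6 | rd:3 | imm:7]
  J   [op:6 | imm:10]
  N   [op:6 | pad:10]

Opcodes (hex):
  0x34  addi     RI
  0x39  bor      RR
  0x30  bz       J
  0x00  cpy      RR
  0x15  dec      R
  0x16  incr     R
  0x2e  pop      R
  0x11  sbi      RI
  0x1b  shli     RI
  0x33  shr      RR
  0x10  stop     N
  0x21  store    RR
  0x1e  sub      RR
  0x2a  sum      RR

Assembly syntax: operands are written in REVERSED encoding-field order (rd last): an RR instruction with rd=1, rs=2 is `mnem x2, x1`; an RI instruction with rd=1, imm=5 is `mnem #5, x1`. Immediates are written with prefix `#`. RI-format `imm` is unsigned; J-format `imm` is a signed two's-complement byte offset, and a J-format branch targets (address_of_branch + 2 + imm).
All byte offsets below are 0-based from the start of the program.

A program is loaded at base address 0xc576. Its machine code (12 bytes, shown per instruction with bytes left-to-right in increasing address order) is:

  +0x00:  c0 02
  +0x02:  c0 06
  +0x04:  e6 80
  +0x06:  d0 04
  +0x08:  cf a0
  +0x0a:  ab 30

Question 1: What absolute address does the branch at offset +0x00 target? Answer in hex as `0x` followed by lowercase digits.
off 0x00: read c0 02 as big → 0xc002
  opcode bits[15:10]=0x30: bz/J
  imm: (w>>0)&0x3ff=0x2 → #2
  target = base 0xc576 + off 0x00 + 2 + imm 2 = 0xc57a

0xc57a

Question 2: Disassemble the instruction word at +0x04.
bor x0, x5

off 0x04: read e6 80 as big → 0xe680
  opcode bits[15:10]=0x39: bor/RR
  [9:7] rd=5 = x5
  [6:4] rs=0 = x0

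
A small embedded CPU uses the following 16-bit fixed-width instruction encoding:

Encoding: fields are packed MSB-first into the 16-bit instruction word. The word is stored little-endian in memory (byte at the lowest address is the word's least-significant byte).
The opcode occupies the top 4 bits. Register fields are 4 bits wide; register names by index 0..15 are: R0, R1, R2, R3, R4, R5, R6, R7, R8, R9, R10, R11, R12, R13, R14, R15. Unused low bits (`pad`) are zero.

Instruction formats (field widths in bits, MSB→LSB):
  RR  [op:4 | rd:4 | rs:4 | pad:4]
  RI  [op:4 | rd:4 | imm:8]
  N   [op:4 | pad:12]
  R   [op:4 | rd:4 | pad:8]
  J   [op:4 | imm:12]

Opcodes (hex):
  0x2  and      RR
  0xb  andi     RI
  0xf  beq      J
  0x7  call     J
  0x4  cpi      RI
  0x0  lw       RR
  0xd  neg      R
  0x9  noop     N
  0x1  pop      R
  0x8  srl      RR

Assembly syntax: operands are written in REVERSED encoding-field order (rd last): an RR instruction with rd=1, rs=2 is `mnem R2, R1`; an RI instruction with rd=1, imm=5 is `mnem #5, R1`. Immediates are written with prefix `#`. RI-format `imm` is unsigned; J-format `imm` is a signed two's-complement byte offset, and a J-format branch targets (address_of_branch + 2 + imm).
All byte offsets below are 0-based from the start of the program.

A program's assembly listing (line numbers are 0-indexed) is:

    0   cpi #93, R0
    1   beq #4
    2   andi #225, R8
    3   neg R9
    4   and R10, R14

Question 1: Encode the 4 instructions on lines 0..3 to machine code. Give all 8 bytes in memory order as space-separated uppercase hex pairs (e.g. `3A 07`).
5D 40 04 F0 E1 B8 00 D9

line 0 (cpi): pack op=0x4:4|rd=0:4|imm=93:8 = 0x405d; little→ 5d 40
line 1 (beq): pack op=0xf:4|imm=4:12 = 0xf004; little→ 04 f0
line 2 (andi): pack op=0xb:4|rd=8:4|imm=225:8 = 0xb8e1; little→ e1 b8
line 3 (neg): pack op=0xd:4|rd=9:4|pad=0:8 = 0xd900; little→ 00 d9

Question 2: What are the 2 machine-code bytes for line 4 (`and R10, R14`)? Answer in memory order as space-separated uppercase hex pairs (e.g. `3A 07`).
4. and fields op=0x2:4|rd=14:4|rs=10:4|pad=0:4 → word 2ea0h → a0 2e

A0 2E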